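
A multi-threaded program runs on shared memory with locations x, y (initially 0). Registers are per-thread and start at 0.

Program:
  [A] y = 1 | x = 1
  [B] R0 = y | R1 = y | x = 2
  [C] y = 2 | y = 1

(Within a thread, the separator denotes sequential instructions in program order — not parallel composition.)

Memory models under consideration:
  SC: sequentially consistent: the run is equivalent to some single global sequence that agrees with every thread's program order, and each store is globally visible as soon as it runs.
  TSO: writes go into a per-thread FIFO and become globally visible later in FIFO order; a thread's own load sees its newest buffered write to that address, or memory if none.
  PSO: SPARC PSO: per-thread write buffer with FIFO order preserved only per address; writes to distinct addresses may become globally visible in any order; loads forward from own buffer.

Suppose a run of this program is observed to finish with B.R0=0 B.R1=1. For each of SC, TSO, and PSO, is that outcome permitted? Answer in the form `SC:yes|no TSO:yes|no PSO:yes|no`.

outcome vector order: (B.R0,B.R1)
under SC → <0 0> <0 1> <0 2> <1 1> <1 2> <2 1> <2 2>
under TSO → <0 0> <0 1> <0 2> <1 1> <1 2> <2 1> <2 2>
under PSO → <0 0> <0 1> <0 2> <1 1> <1 2> <2 1> <2 2>
target <0 1> ∈ {SC,TSO,PSO}

SC:yes TSO:yes PSO:yes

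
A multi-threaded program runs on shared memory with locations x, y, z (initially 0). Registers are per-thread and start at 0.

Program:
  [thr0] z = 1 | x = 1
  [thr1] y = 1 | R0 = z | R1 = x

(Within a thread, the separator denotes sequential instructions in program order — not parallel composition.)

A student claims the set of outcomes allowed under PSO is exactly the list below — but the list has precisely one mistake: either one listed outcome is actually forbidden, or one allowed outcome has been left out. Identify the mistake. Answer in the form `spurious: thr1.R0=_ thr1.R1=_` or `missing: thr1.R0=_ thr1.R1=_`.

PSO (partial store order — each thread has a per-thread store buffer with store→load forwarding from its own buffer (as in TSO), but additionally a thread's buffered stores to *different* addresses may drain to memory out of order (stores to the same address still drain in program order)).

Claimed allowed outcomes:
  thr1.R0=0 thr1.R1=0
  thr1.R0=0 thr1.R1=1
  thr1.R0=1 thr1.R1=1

missing: thr1.R0=1 thr1.R1=0

outcome vector order: (thr1.R0,thr1.R1)
[PSO] allowed = {00, 01, 10, 11}
PSO∖claimed = {10}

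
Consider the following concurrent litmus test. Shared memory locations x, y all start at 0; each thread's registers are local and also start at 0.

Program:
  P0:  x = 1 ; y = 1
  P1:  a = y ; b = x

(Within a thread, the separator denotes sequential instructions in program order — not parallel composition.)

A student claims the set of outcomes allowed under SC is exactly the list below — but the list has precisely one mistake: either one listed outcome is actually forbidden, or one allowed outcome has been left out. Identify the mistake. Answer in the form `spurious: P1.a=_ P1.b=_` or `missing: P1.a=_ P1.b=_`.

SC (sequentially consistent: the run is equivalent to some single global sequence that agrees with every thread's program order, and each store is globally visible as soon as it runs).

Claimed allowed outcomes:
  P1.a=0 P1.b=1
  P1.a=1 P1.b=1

missing: P1.a=0 P1.b=0

outcome vector order: (P1.a,P1.b)
SC: 3 outcomes — {(0,0), (0,1), (1,1)}
SC∖claimed = {(0,0)}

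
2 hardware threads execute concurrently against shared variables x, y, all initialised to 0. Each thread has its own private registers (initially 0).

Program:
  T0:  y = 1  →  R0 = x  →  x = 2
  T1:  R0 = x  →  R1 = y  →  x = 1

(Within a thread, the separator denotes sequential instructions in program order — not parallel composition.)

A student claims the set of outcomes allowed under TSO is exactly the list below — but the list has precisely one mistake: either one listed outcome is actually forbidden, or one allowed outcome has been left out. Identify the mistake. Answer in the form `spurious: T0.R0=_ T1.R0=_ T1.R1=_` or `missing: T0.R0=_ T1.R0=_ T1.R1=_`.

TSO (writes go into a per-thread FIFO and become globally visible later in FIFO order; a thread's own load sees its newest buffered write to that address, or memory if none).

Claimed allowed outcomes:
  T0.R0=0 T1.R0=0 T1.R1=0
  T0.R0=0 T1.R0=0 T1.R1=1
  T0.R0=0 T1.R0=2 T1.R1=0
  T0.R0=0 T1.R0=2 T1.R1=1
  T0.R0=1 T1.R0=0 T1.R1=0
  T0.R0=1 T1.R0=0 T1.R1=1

outcome vector order: (T0.R0,T1.R0,T1.R1)
TSO (5): 000 001 021 100 101
claimed∖TSO = {020}

spurious: T0.R0=0 T1.R0=2 T1.R1=0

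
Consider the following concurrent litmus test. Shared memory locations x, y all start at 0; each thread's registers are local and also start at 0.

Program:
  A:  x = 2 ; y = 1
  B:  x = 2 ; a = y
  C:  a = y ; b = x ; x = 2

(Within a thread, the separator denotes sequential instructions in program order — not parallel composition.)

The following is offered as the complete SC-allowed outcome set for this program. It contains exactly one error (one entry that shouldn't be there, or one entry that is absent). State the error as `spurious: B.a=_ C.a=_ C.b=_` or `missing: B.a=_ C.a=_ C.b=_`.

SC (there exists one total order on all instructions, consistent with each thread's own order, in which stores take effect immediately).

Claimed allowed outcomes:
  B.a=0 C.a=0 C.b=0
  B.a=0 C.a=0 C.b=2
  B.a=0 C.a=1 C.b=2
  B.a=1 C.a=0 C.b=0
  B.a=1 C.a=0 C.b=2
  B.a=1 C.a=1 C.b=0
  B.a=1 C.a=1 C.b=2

outcome vector order: (B.a,C.a,C.b)
SC (6): 0/0/0; 0/0/2; 0/1/2; 1/0/0; 1/0/2; 1/1/2
claimed∖SC = {1/1/0}

spurious: B.a=1 C.a=1 C.b=0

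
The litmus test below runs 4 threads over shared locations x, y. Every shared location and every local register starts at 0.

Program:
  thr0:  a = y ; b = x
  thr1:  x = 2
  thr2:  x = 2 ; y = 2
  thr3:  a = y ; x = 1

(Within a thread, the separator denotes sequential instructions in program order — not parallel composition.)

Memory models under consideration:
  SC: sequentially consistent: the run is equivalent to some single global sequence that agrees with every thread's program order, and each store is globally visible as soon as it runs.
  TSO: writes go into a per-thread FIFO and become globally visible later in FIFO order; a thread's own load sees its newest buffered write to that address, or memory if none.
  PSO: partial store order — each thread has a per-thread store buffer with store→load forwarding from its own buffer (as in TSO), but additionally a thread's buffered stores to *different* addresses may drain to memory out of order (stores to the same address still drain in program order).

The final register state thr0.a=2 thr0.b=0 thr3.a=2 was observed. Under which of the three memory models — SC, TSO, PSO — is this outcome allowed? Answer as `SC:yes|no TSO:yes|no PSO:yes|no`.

SC:no TSO:no PSO:yes

outcome vector order: (thr0.a,thr0.b,thr3.a)
[SC] allowed = {0/0/0, 0/0/2, 0/1/0, 0/1/2, 0/2/0, 0/2/2, 2/1/0, 2/1/2, 2/2/0, 2/2/2}
[TSO] allowed = {0/0/0, 0/0/2, 0/1/0, 0/1/2, 0/2/0, 0/2/2, 2/1/0, 2/1/2, 2/2/0, 2/2/2}
[PSO] allowed = {0/0/0, 0/0/2, 0/1/0, 0/1/2, 0/2/0, 0/2/2, 2/0/0, 2/0/2, 2/1/0, 2/1/2, 2/2/0, 2/2/2}
target 2/0/2 ∈ {PSO}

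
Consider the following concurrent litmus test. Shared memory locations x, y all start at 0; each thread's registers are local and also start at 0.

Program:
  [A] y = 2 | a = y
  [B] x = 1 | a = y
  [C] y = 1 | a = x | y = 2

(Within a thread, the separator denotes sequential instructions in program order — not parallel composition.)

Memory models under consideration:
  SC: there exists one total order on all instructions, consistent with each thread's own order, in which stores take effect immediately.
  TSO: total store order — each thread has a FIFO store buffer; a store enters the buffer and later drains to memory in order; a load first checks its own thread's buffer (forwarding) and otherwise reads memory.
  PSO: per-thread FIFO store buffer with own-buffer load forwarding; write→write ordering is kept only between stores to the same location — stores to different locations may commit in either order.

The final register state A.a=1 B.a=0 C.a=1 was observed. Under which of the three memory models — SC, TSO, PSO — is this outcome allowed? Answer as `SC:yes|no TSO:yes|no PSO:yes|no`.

outcome vector order: (A.a,B.a,C.a)
SC (10): (1,0,1); (1,1,0); (1,1,1); (1,2,0); (1,2,1); (2,0,1); (2,1,0); (2,1,1); (2,2,0); (2,2,1)
TSO (12): (1,0,0); (1,0,1); (1,1,0); (1,1,1); (1,2,0); (1,2,1); (2,0,0); (2,0,1); (2,1,0); (2,1,1); (2,2,0); (2,2,1)
PSO (12): (1,0,0); (1,0,1); (1,1,0); (1,1,1); (1,2,0); (1,2,1); (2,0,0); (2,0,1); (2,1,0); (2,1,1); (2,2,0); (2,2,1)
target (1,0,1) ∈ {SC,TSO,PSO}

SC:yes TSO:yes PSO:yes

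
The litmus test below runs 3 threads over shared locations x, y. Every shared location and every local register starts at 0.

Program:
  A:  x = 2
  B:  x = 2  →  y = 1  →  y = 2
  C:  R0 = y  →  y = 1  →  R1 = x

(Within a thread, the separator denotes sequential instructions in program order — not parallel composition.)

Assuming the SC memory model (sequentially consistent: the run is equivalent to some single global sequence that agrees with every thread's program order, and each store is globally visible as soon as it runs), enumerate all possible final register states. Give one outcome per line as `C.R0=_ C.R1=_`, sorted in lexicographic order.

outcome vector order: (C.R0,C.R1)
|SC outcomes| = 4

C.R0=0 C.R1=0
C.R0=0 C.R1=2
C.R0=1 C.R1=2
C.R0=2 C.R1=2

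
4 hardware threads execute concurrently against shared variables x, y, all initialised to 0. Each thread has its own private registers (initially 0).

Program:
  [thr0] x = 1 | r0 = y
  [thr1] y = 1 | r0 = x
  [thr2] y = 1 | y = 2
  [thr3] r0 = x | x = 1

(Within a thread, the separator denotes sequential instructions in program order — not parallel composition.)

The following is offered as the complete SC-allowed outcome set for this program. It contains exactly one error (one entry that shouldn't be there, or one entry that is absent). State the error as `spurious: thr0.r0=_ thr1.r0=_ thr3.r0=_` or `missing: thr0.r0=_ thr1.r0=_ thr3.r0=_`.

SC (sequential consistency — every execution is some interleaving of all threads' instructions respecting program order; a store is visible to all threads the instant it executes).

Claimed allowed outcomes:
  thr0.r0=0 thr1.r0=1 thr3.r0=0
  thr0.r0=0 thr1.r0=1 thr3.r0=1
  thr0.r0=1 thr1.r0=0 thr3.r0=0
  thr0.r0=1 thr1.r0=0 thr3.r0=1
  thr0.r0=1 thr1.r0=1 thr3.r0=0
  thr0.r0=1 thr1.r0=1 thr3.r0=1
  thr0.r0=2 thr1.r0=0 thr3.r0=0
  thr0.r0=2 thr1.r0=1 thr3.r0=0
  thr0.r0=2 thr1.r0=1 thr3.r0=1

outcome vector order: (thr0.r0,thr1.r0,thr3.r0)
SC: 10 outcomes — {(0,1,0) (0,1,1) (1,0,0) (1,0,1) (1,1,0) (1,1,1) (2,0,0) (2,0,1) (2,1,0) (2,1,1)}
SC∖claimed = {(2,0,1)}

missing: thr0.r0=2 thr1.r0=0 thr3.r0=1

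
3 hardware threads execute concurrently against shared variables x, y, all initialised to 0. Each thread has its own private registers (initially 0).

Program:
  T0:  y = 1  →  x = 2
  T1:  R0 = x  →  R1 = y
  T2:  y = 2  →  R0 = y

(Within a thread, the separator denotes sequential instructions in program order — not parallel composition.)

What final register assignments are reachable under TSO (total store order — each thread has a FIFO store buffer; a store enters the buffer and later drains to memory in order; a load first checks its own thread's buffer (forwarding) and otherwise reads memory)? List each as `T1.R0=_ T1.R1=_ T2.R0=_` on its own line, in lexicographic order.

outcome vector order: (T1.R0,T1.R1,T2.R0)
|TSO outcomes| = 9

T1.R0=0 T1.R1=0 T2.R0=1
T1.R0=0 T1.R1=0 T2.R0=2
T1.R0=0 T1.R1=1 T2.R0=1
T1.R0=0 T1.R1=1 T2.R0=2
T1.R0=0 T1.R1=2 T2.R0=1
T1.R0=0 T1.R1=2 T2.R0=2
T1.R0=2 T1.R1=1 T2.R0=1
T1.R0=2 T1.R1=1 T2.R0=2
T1.R0=2 T1.R1=2 T2.R0=2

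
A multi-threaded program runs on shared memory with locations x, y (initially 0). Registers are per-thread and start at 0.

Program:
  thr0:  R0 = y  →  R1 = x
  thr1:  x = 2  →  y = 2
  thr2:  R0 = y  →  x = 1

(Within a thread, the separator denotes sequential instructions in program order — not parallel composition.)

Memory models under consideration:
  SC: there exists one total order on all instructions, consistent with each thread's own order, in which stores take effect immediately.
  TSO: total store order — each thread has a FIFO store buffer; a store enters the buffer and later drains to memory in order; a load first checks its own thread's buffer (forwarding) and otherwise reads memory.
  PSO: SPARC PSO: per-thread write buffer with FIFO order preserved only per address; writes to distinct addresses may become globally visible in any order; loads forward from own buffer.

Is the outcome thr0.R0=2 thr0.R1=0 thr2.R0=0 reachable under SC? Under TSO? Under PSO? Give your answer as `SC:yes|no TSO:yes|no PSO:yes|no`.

outcome vector order: (thr0.R0,thr0.R1,thr2.R0)
under SC → (0,0,0), (0,0,2), (0,1,0), (0,1,2), (0,2,0), (0,2,2), (2,1,0), (2,1,2), (2,2,0), (2,2,2)
under TSO → (0,0,0), (0,0,2), (0,1,0), (0,1,2), (0,2,0), (0,2,2), (2,1,0), (2,1,2), (2,2,0), (2,2,2)
under PSO → (0,0,0), (0,0,2), (0,1,0), (0,1,2), (0,2,0), (0,2,2), (2,0,0), (2,0,2), (2,1,0), (2,1,2), (2,2,0), (2,2,2)
target (2,0,0) ∈ {PSO}

SC:no TSO:no PSO:yes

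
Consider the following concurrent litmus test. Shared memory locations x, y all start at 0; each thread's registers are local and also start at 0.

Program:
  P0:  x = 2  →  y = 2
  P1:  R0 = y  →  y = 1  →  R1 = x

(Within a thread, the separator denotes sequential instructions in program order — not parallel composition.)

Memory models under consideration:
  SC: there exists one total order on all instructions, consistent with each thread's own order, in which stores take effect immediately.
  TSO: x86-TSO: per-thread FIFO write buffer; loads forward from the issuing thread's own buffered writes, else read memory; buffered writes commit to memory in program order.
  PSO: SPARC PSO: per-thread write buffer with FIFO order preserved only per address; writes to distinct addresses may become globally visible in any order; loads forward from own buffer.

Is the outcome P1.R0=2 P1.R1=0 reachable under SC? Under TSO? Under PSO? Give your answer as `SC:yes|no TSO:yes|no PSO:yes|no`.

SC:no TSO:no PSO:yes

outcome vector order: (P1.R0,P1.R1)
under SC → 0/0 0/2 2/2
under TSO → 0/0 0/2 2/2
under PSO → 0/0 0/2 2/0 2/2
target 2/0 ∈ {PSO}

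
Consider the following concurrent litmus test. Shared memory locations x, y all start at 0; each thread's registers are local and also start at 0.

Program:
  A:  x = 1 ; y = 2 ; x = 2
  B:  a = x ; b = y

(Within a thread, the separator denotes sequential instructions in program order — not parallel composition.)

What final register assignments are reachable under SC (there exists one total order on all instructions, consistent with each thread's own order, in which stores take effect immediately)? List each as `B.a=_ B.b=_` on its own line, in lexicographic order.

outcome vector order: (B.a,B.b)
|SC outcomes| = 5

B.a=0 B.b=0
B.a=0 B.b=2
B.a=1 B.b=0
B.a=1 B.b=2
B.a=2 B.b=2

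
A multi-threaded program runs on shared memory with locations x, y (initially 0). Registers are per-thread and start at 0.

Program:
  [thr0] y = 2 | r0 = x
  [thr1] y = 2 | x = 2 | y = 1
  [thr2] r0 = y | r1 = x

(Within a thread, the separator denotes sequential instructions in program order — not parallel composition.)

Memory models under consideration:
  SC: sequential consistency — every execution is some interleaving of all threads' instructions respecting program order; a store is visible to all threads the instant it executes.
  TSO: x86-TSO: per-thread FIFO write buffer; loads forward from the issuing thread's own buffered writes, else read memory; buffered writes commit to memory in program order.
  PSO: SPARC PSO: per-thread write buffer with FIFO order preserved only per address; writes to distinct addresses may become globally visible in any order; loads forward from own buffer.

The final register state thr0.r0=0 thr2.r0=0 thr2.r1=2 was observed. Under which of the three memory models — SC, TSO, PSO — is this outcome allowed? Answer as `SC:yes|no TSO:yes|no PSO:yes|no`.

SC:yes TSO:yes PSO:yes

outcome vector order: (thr0.r0,thr2.r0,thr2.r1)
SC (10): (0,0,0) (0,0,2) (0,1,2) (0,2,0) (0,2,2) (2,0,0) (2,0,2) (2,1,2) (2,2,0) (2,2,2)
TSO (10): (0,0,0) (0,0,2) (0,1,2) (0,2,0) (0,2,2) (2,0,0) (2,0,2) (2,1,2) (2,2,0) (2,2,2)
PSO (12): (0,0,0) (0,0,2) (0,1,0) (0,1,2) (0,2,0) (0,2,2) (2,0,0) (2,0,2) (2,1,0) (2,1,2) (2,2,0) (2,2,2)
target (0,0,2) ∈ {SC,TSO,PSO}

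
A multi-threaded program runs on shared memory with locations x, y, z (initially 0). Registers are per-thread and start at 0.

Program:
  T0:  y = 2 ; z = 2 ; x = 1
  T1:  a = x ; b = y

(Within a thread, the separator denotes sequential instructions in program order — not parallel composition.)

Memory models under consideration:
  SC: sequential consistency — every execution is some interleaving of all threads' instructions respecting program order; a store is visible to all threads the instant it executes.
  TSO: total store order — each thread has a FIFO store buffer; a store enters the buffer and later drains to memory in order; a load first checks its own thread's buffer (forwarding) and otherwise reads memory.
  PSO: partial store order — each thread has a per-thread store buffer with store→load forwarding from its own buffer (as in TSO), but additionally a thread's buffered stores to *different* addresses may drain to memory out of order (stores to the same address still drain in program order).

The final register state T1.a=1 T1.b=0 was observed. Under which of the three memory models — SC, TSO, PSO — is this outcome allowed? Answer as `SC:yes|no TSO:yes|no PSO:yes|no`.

SC:no TSO:no PSO:yes

outcome vector order: (T1.a,T1.b)
SC: 3 outcomes — {(0,0) (0,2) (1,2)}
TSO: 3 outcomes — {(0,0) (0,2) (1,2)}
PSO: 4 outcomes — {(0,0) (0,2) (1,0) (1,2)}
target (1,0) ∈ {PSO}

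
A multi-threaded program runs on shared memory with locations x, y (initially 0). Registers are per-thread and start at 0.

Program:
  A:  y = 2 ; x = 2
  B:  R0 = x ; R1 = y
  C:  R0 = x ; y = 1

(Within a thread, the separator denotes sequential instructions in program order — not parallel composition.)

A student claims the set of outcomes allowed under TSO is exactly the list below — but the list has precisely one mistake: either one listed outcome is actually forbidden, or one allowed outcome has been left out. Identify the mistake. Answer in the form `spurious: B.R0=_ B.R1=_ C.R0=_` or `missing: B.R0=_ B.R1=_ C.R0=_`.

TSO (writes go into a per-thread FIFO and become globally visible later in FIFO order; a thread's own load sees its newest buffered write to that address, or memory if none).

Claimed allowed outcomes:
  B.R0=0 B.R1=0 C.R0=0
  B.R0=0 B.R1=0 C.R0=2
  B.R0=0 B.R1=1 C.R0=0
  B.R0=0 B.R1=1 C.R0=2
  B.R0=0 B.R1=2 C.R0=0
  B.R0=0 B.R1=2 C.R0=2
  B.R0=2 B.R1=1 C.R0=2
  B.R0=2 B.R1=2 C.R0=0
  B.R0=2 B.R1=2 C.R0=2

outcome vector order: (B.R0,B.R1,C.R0)
[TSO] allowed = {000 002 010 012 020 022 210 212 220 222}
TSO∖claimed = {210}

missing: B.R0=2 B.R1=1 C.R0=0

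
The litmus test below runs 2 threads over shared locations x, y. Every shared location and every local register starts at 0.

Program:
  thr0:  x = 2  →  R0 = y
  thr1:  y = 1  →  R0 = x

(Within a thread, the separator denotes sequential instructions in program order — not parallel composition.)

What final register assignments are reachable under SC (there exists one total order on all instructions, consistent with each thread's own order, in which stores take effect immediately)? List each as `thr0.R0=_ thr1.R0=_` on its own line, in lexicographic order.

thr0.R0=0 thr1.R0=2
thr0.R0=1 thr1.R0=0
thr0.R0=1 thr1.R0=2

outcome vector order: (thr0.R0,thr1.R0)
|SC outcomes| = 3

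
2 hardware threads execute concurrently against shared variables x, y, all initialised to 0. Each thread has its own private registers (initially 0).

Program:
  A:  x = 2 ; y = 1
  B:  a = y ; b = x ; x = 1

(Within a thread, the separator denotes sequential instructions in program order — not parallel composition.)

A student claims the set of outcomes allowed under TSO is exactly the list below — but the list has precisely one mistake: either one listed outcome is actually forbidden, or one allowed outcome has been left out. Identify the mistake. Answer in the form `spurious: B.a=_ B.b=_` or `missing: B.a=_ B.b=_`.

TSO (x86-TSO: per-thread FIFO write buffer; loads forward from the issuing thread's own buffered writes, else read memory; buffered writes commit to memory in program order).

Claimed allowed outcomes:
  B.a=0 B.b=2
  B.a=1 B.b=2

missing: B.a=0 B.b=0

outcome vector order: (B.a,B.b)
under TSO → <0 0>; <0 2>; <1 2>
TSO∖claimed = {<0 0>}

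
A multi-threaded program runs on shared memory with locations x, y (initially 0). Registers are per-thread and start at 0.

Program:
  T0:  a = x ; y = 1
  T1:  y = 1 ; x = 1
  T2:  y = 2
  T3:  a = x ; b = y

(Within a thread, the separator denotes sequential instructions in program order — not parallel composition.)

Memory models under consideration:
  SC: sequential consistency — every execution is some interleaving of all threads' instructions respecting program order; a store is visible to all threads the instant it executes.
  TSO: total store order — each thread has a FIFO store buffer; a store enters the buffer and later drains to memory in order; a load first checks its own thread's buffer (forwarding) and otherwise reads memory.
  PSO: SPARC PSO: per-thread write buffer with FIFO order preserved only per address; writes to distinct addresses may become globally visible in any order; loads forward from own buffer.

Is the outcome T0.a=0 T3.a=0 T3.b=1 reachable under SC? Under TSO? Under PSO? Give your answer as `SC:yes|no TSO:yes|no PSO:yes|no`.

SC:yes TSO:yes PSO:yes

outcome vector order: (T0.a,T3.a,T3.b)
SC (10): 000; 001; 002; 011; 012; 100; 101; 102; 111; 112
TSO (10): 000; 001; 002; 011; 012; 100; 101; 102; 111; 112
PSO (12): 000; 001; 002; 010; 011; 012; 100; 101; 102; 110; 111; 112
target 001 ∈ {SC,TSO,PSO}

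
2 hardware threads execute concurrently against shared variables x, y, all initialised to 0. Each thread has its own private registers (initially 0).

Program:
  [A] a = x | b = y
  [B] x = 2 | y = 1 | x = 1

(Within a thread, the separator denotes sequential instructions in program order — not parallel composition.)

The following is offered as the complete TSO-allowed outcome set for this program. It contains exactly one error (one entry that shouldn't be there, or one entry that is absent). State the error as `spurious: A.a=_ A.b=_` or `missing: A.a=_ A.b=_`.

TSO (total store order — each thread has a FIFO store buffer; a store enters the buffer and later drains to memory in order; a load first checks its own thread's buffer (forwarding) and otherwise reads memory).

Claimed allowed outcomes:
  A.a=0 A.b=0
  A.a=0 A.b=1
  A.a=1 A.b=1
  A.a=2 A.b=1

missing: A.a=2 A.b=0

outcome vector order: (A.a,A.b)
TSO: 5 outcomes — {00, 01, 11, 20, 21}
TSO∖claimed = {20}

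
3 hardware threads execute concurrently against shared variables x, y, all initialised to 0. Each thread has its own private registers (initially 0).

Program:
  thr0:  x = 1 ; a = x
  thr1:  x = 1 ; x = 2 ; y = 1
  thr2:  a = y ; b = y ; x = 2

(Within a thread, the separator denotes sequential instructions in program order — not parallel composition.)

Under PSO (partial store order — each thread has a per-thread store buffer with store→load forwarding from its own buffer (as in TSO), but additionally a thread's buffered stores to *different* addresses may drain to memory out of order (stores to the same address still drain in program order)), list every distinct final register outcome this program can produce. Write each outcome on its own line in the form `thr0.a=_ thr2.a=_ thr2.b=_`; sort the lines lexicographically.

thr0.a=1 thr2.a=0 thr2.b=0
thr0.a=1 thr2.a=0 thr2.b=1
thr0.a=1 thr2.a=1 thr2.b=1
thr0.a=2 thr2.a=0 thr2.b=0
thr0.a=2 thr2.a=0 thr2.b=1
thr0.a=2 thr2.a=1 thr2.b=1

outcome vector order: (thr0.a,thr2.a,thr2.b)
|PSO outcomes| = 6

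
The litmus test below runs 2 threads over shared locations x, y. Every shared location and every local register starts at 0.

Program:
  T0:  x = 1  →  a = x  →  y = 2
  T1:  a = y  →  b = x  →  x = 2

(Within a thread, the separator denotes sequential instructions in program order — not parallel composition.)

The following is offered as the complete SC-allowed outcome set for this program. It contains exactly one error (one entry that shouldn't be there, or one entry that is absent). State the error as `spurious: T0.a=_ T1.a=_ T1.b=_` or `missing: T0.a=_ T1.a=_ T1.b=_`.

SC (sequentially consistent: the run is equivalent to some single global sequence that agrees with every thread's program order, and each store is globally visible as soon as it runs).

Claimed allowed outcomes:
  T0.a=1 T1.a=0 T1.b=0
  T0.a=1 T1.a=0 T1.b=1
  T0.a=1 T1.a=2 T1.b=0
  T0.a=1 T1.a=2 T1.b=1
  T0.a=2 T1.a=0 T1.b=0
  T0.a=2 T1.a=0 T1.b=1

outcome vector order: (T0.a,T1.a,T1.b)
SC: 5 outcomes — {(1,0,0); (1,0,1); (1,2,1); (2,0,0); (2,0,1)}
claimed∖SC = {(1,2,0)}

spurious: T0.a=1 T1.a=2 T1.b=0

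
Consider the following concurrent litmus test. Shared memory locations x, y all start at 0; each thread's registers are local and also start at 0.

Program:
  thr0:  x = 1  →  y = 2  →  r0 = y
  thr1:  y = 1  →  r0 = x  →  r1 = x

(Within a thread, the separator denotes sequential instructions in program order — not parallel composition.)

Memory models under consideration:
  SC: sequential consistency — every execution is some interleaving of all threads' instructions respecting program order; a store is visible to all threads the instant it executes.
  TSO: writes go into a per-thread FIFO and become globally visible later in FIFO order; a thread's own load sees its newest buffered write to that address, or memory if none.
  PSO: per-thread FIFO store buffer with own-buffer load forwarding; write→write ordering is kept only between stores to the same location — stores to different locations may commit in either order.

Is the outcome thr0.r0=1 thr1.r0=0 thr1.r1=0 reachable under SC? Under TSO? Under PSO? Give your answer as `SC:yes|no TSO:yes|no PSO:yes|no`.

SC:no TSO:yes PSO:yes

outcome vector order: (thr0.r0,thr1.r0,thr1.r1)
[SC] allowed = {(1,1,1) (2,0,0) (2,0,1) (2,1,1)}
[TSO] allowed = {(1,0,0) (1,0,1) (1,1,1) (2,0,0) (2,0,1) (2,1,1)}
[PSO] allowed = {(1,0,0) (1,0,1) (1,1,1) (2,0,0) (2,0,1) (2,1,1)}
target (1,0,0) ∈ {TSO,PSO}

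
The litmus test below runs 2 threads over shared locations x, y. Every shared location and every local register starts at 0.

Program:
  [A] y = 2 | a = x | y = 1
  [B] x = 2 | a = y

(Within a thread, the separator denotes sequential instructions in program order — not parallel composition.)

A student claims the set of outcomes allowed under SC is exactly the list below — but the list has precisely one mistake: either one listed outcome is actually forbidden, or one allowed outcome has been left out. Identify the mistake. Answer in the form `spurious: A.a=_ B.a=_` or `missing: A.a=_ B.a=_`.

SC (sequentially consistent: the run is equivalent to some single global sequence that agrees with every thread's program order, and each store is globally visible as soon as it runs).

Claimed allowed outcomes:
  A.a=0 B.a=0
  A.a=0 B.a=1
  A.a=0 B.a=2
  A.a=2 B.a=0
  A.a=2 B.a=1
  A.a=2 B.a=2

outcome vector order: (A.a,B.a)
under SC → (0,1), (0,2), (2,0), (2,1), (2,2)
claimed∖SC = {(0,0)}

spurious: A.a=0 B.a=0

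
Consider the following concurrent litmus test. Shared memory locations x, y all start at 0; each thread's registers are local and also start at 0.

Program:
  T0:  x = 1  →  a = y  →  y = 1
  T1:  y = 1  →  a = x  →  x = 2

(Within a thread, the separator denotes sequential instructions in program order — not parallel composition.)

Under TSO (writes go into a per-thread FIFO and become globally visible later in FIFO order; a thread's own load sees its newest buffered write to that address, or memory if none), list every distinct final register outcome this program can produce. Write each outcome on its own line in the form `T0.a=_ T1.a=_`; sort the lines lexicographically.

outcome vector order: (T0.a,T1.a)
|TSO outcomes| = 4

T0.a=0 T1.a=0
T0.a=0 T1.a=1
T0.a=1 T1.a=0
T0.a=1 T1.a=1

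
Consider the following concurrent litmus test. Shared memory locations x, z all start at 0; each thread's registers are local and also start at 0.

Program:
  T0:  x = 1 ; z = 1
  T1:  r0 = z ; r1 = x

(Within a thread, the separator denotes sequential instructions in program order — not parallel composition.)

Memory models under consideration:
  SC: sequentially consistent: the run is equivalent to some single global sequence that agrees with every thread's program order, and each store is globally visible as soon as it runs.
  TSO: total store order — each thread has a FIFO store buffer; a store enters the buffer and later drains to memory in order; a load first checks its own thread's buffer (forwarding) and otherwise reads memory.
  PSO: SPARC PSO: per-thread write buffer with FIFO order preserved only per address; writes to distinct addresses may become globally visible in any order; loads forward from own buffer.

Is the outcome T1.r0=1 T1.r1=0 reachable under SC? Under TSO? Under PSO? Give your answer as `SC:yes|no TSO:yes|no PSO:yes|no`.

SC:no TSO:no PSO:yes

outcome vector order: (T1.r0,T1.r1)
[SC] allowed = {00, 01, 11}
[TSO] allowed = {00, 01, 11}
[PSO] allowed = {00, 01, 10, 11}
target 10 ∈ {PSO}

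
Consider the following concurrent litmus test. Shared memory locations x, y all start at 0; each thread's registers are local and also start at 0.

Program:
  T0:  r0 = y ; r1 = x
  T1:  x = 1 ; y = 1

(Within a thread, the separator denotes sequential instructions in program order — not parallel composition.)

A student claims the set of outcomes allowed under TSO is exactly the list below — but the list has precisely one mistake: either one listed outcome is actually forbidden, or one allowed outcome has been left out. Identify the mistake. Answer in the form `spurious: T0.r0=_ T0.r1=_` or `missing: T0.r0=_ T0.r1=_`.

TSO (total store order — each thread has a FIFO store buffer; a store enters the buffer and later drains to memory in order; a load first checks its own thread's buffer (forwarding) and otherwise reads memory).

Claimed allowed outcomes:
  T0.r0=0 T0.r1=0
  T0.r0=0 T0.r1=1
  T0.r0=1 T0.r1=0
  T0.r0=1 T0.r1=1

spurious: T0.r0=1 T0.r1=0

outcome vector order: (T0.r0,T0.r1)
under TSO → (0,0) (0,1) (1,1)
claimed∖TSO = {(1,0)}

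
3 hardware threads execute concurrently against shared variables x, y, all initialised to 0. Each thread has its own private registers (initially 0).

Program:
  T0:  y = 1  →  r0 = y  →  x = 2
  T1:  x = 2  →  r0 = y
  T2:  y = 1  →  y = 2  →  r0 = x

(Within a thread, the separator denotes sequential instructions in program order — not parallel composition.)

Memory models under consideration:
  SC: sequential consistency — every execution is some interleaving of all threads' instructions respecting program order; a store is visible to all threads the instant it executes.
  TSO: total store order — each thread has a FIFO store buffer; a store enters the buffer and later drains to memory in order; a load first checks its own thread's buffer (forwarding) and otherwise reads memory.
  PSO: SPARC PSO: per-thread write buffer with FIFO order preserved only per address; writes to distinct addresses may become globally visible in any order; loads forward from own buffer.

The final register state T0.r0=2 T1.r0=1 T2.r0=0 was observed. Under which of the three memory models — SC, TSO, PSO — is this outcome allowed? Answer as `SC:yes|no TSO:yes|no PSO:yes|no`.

outcome vector order: (T0.r0,T1.r0,T2.r0)
SC (9): <1 0 2> <1 1 0> <1 1 2> <1 2 0> <1 2 2> <2 0 2> <2 1 2> <2 2 0> <2 2 2>
TSO (12): <1 0 0> <1 0 2> <1 1 0> <1 1 2> <1 2 0> <1 2 2> <2 0 0> <2 0 2> <2 1 0> <2 1 2> <2 2 0> <2 2 2>
PSO (12): <1 0 0> <1 0 2> <1 1 0> <1 1 2> <1 2 0> <1 2 2> <2 0 0> <2 0 2> <2 1 0> <2 1 2> <2 2 0> <2 2 2>
target <2 1 0> ∈ {TSO,PSO}

SC:no TSO:yes PSO:yes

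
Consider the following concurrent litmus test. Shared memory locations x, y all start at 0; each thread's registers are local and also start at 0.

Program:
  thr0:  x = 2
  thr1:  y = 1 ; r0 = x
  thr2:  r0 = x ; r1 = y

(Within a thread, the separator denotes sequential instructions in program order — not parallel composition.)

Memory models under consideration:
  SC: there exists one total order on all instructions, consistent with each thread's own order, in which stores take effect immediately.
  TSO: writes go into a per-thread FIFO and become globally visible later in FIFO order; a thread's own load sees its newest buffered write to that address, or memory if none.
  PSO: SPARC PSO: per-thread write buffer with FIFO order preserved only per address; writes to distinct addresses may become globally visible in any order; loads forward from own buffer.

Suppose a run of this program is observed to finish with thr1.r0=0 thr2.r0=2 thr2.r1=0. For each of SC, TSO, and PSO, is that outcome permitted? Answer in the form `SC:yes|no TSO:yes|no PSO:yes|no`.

outcome vector order: (thr1.r0,thr2.r0,thr2.r1)
SC (7): <0 0 0>, <0 0 1>, <0 2 1>, <2 0 0>, <2 0 1>, <2 2 0>, <2 2 1>
TSO (8): <0 0 0>, <0 0 1>, <0 2 0>, <0 2 1>, <2 0 0>, <2 0 1>, <2 2 0>, <2 2 1>
PSO (8): <0 0 0>, <0 0 1>, <0 2 0>, <0 2 1>, <2 0 0>, <2 0 1>, <2 2 0>, <2 2 1>
target <0 2 0> ∈ {TSO,PSO}

SC:no TSO:yes PSO:yes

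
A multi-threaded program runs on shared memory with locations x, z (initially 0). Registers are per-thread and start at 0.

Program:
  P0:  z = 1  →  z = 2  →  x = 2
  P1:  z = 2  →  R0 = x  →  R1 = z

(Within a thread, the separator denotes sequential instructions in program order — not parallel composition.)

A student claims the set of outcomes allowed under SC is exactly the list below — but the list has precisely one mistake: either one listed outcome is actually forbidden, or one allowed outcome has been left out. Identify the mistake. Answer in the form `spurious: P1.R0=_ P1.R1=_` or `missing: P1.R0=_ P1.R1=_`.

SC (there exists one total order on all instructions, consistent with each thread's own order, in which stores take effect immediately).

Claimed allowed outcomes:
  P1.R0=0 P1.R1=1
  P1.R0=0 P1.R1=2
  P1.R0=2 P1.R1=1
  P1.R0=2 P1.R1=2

spurious: P1.R0=2 P1.R1=1

outcome vector order: (P1.R0,P1.R1)
[SC] allowed = {0/1, 0/2, 2/2}
claimed∖SC = {2/1}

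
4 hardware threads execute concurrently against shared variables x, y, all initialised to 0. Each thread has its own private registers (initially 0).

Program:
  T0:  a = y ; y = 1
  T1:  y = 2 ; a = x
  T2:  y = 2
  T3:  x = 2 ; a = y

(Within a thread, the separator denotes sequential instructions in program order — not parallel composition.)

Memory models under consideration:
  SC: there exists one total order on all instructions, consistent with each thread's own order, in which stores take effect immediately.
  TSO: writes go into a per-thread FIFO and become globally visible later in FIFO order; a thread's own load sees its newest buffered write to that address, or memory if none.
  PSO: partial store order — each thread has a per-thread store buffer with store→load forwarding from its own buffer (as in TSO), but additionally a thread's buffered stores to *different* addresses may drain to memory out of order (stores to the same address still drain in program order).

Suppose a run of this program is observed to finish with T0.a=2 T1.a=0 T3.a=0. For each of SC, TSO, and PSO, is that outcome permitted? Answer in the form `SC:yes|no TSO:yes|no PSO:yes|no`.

SC:no TSO:yes PSO:yes

outcome vector order: (T0.a,T1.a,T3.a)
under SC → <0 0 1>; <0 0 2>; <0 2 0>; <0 2 1>; <0 2 2>; <2 0 1>; <2 0 2>; <2 2 0>; <2 2 1>; <2 2 2>
under TSO → <0 0 0>; <0 0 1>; <0 0 2>; <0 2 0>; <0 2 1>; <0 2 2>; <2 0 0>; <2 0 1>; <2 0 2>; <2 2 0>; <2 2 1>; <2 2 2>
under PSO → <0 0 0>; <0 0 1>; <0 0 2>; <0 2 0>; <0 2 1>; <0 2 2>; <2 0 0>; <2 0 1>; <2 0 2>; <2 2 0>; <2 2 1>; <2 2 2>
target <2 0 0> ∈ {TSO,PSO}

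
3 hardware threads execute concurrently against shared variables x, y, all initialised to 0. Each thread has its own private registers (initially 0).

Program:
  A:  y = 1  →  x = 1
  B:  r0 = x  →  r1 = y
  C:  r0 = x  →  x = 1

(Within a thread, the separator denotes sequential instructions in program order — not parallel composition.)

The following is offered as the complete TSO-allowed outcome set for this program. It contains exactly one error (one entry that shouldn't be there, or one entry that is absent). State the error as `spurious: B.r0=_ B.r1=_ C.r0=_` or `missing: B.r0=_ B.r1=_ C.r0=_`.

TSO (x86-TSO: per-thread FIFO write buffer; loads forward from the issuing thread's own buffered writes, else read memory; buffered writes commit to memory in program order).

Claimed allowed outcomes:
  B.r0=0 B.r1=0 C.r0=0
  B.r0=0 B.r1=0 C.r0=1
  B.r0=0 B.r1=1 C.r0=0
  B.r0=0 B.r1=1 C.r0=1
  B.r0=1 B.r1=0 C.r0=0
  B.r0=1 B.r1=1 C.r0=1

outcome vector order: (B.r0,B.r1,C.r0)
TSO: 7 outcomes — {(0,0,0); (0,0,1); (0,1,0); (0,1,1); (1,0,0); (1,1,0); (1,1,1)}
TSO∖claimed = {(1,1,0)}

missing: B.r0=1 B.r1=1 C.r0=0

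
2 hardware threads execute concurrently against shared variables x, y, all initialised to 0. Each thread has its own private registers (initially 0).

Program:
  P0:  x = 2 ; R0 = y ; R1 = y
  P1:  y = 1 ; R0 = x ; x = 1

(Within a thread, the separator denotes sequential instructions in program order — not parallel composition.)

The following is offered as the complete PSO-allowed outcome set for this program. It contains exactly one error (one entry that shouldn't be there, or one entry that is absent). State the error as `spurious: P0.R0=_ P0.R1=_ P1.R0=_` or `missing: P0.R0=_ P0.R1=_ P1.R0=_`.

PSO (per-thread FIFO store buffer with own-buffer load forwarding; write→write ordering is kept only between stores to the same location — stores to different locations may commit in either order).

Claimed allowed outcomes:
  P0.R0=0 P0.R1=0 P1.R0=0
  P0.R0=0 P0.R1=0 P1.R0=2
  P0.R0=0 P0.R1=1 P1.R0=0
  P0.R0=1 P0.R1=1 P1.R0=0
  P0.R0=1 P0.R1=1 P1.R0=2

outcome vector order: (P0.R0,P0.R1,P1.R0)
PSO (6): 0/0/0; 0/0/2; 0/1/0; 0/1/2; 1/1/0; 1/1/2
PSO∖claimed = {0/1/2}

missing: P0.R0=0 P0.R1=1 P1.R0=2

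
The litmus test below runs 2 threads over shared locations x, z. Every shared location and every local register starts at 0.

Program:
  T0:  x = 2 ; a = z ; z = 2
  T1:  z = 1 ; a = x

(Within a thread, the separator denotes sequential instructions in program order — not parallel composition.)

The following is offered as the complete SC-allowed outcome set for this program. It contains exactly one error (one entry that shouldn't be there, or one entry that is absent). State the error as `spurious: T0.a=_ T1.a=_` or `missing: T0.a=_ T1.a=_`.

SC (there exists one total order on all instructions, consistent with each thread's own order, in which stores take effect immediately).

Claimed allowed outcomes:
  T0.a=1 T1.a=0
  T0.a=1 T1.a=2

outcome vector order: (T0.a,T1.a)
under SC → (0,2); (1,0); (1,2)
SC∖claimed = {(0,2)}

missing: T0.a=0 T1.a=2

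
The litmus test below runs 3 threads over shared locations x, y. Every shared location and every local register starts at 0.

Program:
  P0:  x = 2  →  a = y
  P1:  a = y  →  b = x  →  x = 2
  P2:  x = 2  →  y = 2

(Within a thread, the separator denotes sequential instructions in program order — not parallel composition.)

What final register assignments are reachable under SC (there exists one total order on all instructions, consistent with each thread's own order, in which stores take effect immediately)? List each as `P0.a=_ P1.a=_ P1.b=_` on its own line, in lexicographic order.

outcome vector order: (P0.a,P1.a,P1.b)
|SC outcomes| = 6

P0.a=0 P1.a=0 P1.b=0
P0.a=0 P1.a=0 P1.b=2
P0.a=0 P1.a=2 P1.b=2
P0.a=2 P1.a=0 P1.b=0
P0.a=2 P1.a=0 P1.b=2
P0.a=2 P1.a=2 P1.b=2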